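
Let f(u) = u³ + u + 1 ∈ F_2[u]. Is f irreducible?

Check for roots in F_2: f(0) = 1; f(1) = 1.
No roots. A degree-3 polynomial over a field with no linear factor is irreducible.

Yes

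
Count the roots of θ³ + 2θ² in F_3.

Write P(θ) = θ³ + 2θ².
Evaluate at each of the 3 elements of F_3:
P(0) = 0 → root; P(1) = 0 → root; P(2) = 1.
Roots: {0, 1}.

2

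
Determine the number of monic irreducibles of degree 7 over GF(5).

11160

x^(5^7) − x is the product of all monic irreducibles of degree dividing 7; Möbius inversion gives N = (1/7) Σ μ(7/d)·5^d.
Divisors of 7: 1, 7; μ(7/d) for each: -1, 1.
Σ = − 5^1 + 5^7 = 78120.
N = 78120/7 = 11160.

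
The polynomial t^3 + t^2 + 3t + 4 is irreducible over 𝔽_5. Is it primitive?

Write f(t) = t^3 + t^2 + 3t + 4.
|GF(5^3)^×| = 5^3 − 1 = 124. Prime factorization: 124 = 2^2·31.
f is primitive ⇔ t has order 124 in GF(5)[t]/(f), i.e. t^(124/q) ≠ 1 for each prime q | 124.
t^(62) mod f = 1
t^(4) mod f = 3t^2 + 4t + 4.
Since t^(62) = 1, the order of t divides 62 < 124; not primitive.

No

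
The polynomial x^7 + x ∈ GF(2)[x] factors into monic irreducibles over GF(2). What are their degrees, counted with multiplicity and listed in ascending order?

Write g(x) = x^7 + x.
Roots in GF(2): g(0) = 0 → root; g(1) = 0 → root.
Linear factors from roots: (x), (x + 1).
Complete factorization: g(x) = (x)·(x + 1)^2·(x^2 + x + 1)^2.
Factor degrees with multiplicity: 1 + 1 + 1 + 2 + 2 = 7.

1, 1, 1, 2, 2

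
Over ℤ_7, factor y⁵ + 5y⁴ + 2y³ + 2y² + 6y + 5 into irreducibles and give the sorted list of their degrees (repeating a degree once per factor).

1, 2, 2

Write h(y) = y⁵ + 5y⁴ + 2y³ + 2y² + 6y + 5.
Linear factors from roots: (y + 6).
Complete factorization: h(y) = (y + 6)·(y² + 4)·(y² + 6y + 4).
Factor degrees with multiplicity: 1 + 2 + 2 = 5.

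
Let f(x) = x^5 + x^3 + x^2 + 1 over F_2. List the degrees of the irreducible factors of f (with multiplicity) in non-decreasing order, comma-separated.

Roots in F_2: f(0) = 1; f(1) = 0 → root.
Linear factors from roots: (x + 1).
Complete factorization: f(x) = (x + 1)^3·(x^2 + x + 1).
Factor degrees with multiplicity: 1 + 1 + 1 + 2 = 5.

1, 1, 1, 2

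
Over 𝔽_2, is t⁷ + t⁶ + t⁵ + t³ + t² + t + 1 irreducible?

Yes

Write m(t) = t⁷ + t⁶ + t⁵ + t³ + t² + t + 1.
Check for roots in 𝔽_2: m(0) = 1; m(1) = 1.
No roots, so no linear factors.
Monic irreducibles of degree 2 over GF(2): t² + t + 1.
None of them divide m (all give nonzero remainder).
Monic irreducibles of degree 3 over GF(2): t³ + t + 1, t³ + t² + 1.
None of them divide m (all give nonzero remainder).
No irreducible factor of degree ≤ 3 exists, so m is irreducible over GF(2).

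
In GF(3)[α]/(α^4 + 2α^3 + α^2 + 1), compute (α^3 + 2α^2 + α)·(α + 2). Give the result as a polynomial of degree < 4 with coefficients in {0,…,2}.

Multiply in GF(3)[α]: (α^3 + 2α^2 + α)·(α + 2) = α^4 + α^3 + 2α^2 + 2α.
Reduce using α^4 ≡ α^3 + 2α^2 + 2 (mod α^4 + 2α^3 + α^2 + 1).
Reduced: 2α^3 + α^2 + 2α + 2.

2α^3 + α^2 + 2α + 2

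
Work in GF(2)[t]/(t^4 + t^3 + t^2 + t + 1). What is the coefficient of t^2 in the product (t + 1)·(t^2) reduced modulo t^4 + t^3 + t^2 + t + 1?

1

Multiply in GF(2)[t]: (t + 1)·(t^2) = t^3 + t^2.
Reduced: t^3 + t^2.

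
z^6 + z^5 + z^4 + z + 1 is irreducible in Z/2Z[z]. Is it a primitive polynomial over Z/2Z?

Write f(z) = z^6 + z^5 + z^4 + z + 1.
|GF(2^6)^×| = 2^6 − 1 = 63. Prime factorization: 63 = 3^2·7.
f is primitive ⇔ z has order 63 in GF(2)[z]/(f), i.e. z^(63/q) ≠ 1 for each prime q | 63.
z^(21) mod f = z^4 + z^3 + 1.
z^(9) mod f = z^5 + z^2 + z + 1.
None equal 1, so z has full order 63; f is primitive.

Yes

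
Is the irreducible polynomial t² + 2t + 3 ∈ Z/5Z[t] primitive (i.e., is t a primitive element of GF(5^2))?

Write f(t) = t² + 2t + 3.
|GF(5^2)^×| = 5^2 − 1 = 24. Prime factorization: 24 = 2^3·3.
f is primitive ⇔ t has order 24 in GF(5)[t]/(f), i.e. t^(24/q) ≠ 1 for each prime q | 24.
t^(12) mod f = 4.
t^(8) mod f = 4t + 1.
None equal 1, so t has full order 24; f is primitive.

Yes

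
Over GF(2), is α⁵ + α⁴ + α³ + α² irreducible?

Write f(α) = α⁵ + α⁴ + α³ + α².
Check for roots in GF(2): f(0) = 0 → root; f(1) = 0 → root.
f(0) = 0, so (α) divides f(α); f is reducible.

No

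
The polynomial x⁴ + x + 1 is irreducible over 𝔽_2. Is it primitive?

Yes

Write f(x) = x⁴ + x + 1.
|GF(2^4)^×| = 2^4 − 1 = 15. Prime factorization: 15 = 3·5.
f is primitive ⇔ x has order 15 in GF(2)[x]/(f), i.e. x^(15/q) ≠ 1 for each prime q | 15.
x^(5) mod f = x² + x.
x^(3) mod f = x³.
None equal 1, so x has full order 15; f is primitive.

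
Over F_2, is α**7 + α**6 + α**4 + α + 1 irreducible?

Write P(α) = α**7 + α**6 + α**4 + α + 1.
Check for roots in F_2: P(0) = 1; P(1) = 1.
No roots, so no linear factors.
Monic irreducibles of degree 2 over GF(2): α**2 + α + 1.
None of them divide P (all give nonzero remainder).
Monic irreducibles of degree 3 over GF(2): α**3 + α + 1, α**3 + α**2 + 1.
None of them divide P (all give nonzero remainder).
No irreducible factor of degree ≤ 3 exists, so P is irreducible over GF(2).

Yes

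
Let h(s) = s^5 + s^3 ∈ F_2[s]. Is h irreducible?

Check for roots in F_2: h(0) = 0 → root; h(1) = 0 → root.
h(0) = 0, so (s) divides h(s); h is reducible.

No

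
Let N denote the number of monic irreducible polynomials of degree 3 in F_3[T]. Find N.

Gauss's count: N_{3}(3) = (1/3) Σ_{d|3} μ(3/d)·3^d.
Divisors of 3: 1, 3; μ(3/d) for each: -1, 1.
Σ = − 3^1 + 3^3 = 24.
N = 24/3 = 8.

8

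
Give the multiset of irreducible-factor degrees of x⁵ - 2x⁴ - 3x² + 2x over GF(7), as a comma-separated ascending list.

1, 4

Write f(x) = x⁵ - 2x⁴ - 3x² + 2x.
Linear factors from roots: (x).
Complete factorization: f(x) = (x)·(x⁴ - 2x³ - 3x + 2).
Factor degrees with multiplicity: 1 + 4 = 5.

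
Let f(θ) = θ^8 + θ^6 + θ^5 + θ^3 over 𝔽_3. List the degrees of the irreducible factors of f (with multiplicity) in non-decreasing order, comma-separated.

1, 1, 1, 1, 1, 1, 2

Roots in 𝔽_3: f(0) = 0 → root; f(1) = 1; f(2) = 0 → root.
Linear factors from roots: (θ), (θ + 1).
Complete factorization: f(θ) = (θ)^3·(θ + 1)^3·(θ^2 + 1).
Factor degrees with multiplicity: 1 + 1 + 1 + 1 + 1 + 1 + 2 = 8.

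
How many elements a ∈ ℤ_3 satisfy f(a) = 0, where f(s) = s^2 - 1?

2

Evaluate at each of the 3 elements of ℤ_3:
f(0) = 2; f(1) = 0 → root; f(2) = 0 → root.
Roots: {1, 2}.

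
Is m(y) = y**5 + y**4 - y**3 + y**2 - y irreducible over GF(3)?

Check for roots in GF(3): m(0) = 0 → root; m(1) = 1; m(2) = 0 → root.
m(0) = 0, so (y) divides m(y); m is reducible.

No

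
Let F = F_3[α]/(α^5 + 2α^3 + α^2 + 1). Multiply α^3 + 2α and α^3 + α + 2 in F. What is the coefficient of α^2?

2

Multiply in F_3[α]: (α^3 + 2α)·(α^3 + α + 2) = α^6 + 2α^3 + 2α^2 + α.
Reduce using α^5 ≡ α^3 + 2α^2 + 2 (mod α^5 + 2α^3 + α^2 + 1).
Reduced: α^4 + α^3 + 2α^2.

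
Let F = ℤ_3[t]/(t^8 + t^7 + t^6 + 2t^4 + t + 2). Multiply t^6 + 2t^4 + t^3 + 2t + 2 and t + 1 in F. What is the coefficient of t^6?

1

Multiply in ℤ_3[t]: (t^6 + 2t^4 + t^3 + 2t + 2)·(t + 1) = t^7 + t^6 + 2t^5 + t^3 + 2t^2 + t + 2.
Reduced: t^7 + t^6 + 2t^5 + t^3 + 2t^2 + t + 2.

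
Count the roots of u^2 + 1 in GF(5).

2

Write f(u) = u^2 + 1.
Evaluate at each of the 5 elements of GF(5):
f(0) = 1; f(1) = 2; f(2) = 0 → root; f(3) = 0 → root; f(4) = 2.
Roots: {2, 3}.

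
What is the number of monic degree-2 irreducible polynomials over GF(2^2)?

6

Gauss's count: N_{4}(2) = (1/2) Σ_{d|2} μ(2/d)·4^d.
Divisors of 2: 1, 2; μ(2/d) for each: -1, 1.
Σ = − 4^1 + 4^2 = 12.
N = 12/2 = 6.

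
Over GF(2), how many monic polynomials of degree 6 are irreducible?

9

Gauss's count: N_{2}(6) = (1/6) Σ_{d|6} μ(6/d)·2^d.
Divisors of 6: 1, 2, 3, 6; μ(6/d) for each: 1, -1, -1, 1.
Σ = 2^1 − 2^2 − 2^3 + 2^6 = 54.
N = 54/6 = 9.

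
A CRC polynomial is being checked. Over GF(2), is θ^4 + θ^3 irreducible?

Write f(θ) = θ^4 + θ^3.
Check for roots in GF(2): f(0) = 0 → root; f(1) = 0 → root.
f(0) = 0, so (θ) divides f(θ); f is reducible.

No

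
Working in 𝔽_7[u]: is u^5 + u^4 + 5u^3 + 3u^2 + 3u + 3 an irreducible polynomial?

Write f(u) = u^5 + u^4 + 5u^3 + 3u^2 + 3u + 3.
Check for roots in 𝔽_7: f(0) = 3; f(1) = 2; f(2) = 4; f(3) = 1; f(4) = 4; f(5) = 2; f(6) = 5.
No roots, so no linear factors.
Degree-2 irreducible divisors: test the 21 monic irreducibles of degree 2 over GF(7).
None of them divide f (all give nonzero remainder).
No irreducible factor of degree ≤ 2 exists, so f is irreducible over GF(7).

Yes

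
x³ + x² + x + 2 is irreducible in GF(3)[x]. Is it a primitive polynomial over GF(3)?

No

Write f(x) = x³ + x² + x + 2.
|GF(3^3)^×| = 3^3 − 1 = 26. Prime factorization: 26 = 2·13.
f is primitive ⇔ x has order 26 in GF(3)[x]/(f), i.e. x^(26/q) ≠ 1 for each prime q | 26.
x^(13) mod f = 1
x^(2) mod f = x².
Since x^(13) = 1, the order of x divides 13 < 26; not primitive.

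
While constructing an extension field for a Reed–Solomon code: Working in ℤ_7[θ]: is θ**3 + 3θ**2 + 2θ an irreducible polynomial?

Write P(θ) = θ**3 + 3θ**2 + 2θ.
Check for roots in ℤ_7: P(0) = 0 → root; P(1) = 6; P(2) = 3; P(3) = 4; P(4) = 1; P(5) = 0 → root; P(6) = 0 → root.
P(0) = 0, so (θ) divides P(θ); P is reducible.

No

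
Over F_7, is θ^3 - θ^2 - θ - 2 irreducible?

Write m(θ) = θ^3 - θ^2 - θ - 2.
Check for roots in F_7: m(0) = 5; m(1) = 4; m(2) = 0 → root; m(3) = 6; m(4) = 0 → root; m(5) = 2; m(6) = 4.
m(2) = 0, so (θ − 2) divides m(θ); m is reducible.

No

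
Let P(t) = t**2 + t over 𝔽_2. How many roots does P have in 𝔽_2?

Evaluate at each of the 2 elements of 𝔽_2:
P(0) = 0 → root; P(1) = 0 → root.
Roots: {0, 1}.

2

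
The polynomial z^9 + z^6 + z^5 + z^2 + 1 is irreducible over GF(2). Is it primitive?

Write f(z) = z^9 + z^6 + z^5 + z^2 + 1.
|GF(2^9)^×| = 2^9 − 1 = 511. Prime factorization: 511 = 7·73.
f is primitive ⇔ z has order 511 in GF(2)[z]/(f), i.e. z^(511/q) ≠ 1 for each prime q | 511.
z^(73) mod f = 1
z^(7) mod f = z^7.
Since z^(73) = 1, the order of z divides 73 < 511; not primitive.

No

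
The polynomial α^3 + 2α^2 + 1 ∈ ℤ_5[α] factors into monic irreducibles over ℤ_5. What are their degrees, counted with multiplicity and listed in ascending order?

3

Write g(α) = α^3 + 2α^2 + 1.
Roots in ℤ_5: g(0) = 1; g(1) = 4; g(2) = 2; g(3) = 1; g(4) = 2.
Complete factorization: g(α) = (α^3 + 2α^2 + 1).
Factor degrees with multiplicity: 3 = 3.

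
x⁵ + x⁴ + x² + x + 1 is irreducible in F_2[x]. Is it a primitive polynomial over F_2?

Yes

Write f(x) = x⁵ + x⁴ + x² + x + 1.
|GF(2^5)^×| = 2^5 − 1 = 31. Prime factorization: 31 = 31.
f is primitive ⇔ x has order 31 in GF(2)[x]/(f), i.e. x^(31/q) ≠ 1 for each prime q | 31.
x^(1) mod f = x.
None equal 1, so x has full order 31; f is primitive.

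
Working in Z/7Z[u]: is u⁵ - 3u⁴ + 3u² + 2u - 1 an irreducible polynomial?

Write f(u) = u⁵ - 3u⁴ + 3u² + 2u - 1.
Check for roots in Z/7Z: f(0) = 6; f(1) = 2; f(2) = 6; f(3) = 4; f(4) = 3; f(5) = 4; f(6) = 3.
No roots, so no linear factors.
Degree-2 irreducible divisors: test the 21 monic irreducibles of degree 2 over GF(7).
None of them divide f (all give nonzero remainder).
No irreducible factor of degree ≤ 2 exists, so f is irreducible over GF(7).

Yes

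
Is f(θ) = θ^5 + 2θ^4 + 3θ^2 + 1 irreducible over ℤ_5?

Check for roots in ℤ_5: f(0) = 1; f(1) = 2; f(2) = 2; f(3) = 3; f(4) = 0 → root.
f(4) = 0, so (θ − 4) divides f(θ); f is reducible.

No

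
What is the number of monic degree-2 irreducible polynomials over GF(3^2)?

36

Gauss's count: N_{9}(2) = (1/2) Σ_{d|2} μ(2/d)·9^d.
Divisors of 2: 1, 2; μ(2/d) for each: -1, 1.
Σ = − 9^1 + 9^2 = 72.
N = 72/2 = 36.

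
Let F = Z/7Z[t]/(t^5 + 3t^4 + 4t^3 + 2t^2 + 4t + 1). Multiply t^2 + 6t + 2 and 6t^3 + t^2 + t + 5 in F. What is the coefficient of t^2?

Multiply in Z/7Z[t]: (t^2 + 6t + 2)·(6t^3 + t^2 + t + 5) = 6t^5 + 2t^4 + 5t^3 + 6t^2 + 4t + 3.
Reduce using t^5 ≡ 4t^4 + 3t^3 + 5t^2 + 3t + 6 (mod t^5 + 3t^4 + 4t^3 + 2t^2 + 4t + 1).
Reduced: 5t^4 + 2t^3 + t^2 + t + 4.

1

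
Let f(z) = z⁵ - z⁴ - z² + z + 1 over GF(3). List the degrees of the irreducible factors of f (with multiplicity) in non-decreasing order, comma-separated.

Roots in GF(3): f(0) = 1; f(1) = 1; f(2) = 0 → root.
Linear factors from roots: (z + 1).
Complete factorization: f(z) = (z + 1)^2·(z³ - z + 1).
Factor degrees with multiplicity: 1 + 1 + 3 = 5.

1, 1, 3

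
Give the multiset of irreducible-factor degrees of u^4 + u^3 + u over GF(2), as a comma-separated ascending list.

1, 3

Write g(u) = u^4 + u^3 + u.
Roots in GF(2): g(0) = 0 → root; g(1) = 1.
Linear factors from roots: (u).
Complete factorization: g(u) = (u)·(u^3 + u^2 + 1).
Factor degrees with multiplicity: 1 + 3 = 4.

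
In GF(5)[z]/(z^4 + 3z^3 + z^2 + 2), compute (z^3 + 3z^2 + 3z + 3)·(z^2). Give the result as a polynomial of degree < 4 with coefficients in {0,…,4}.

2z^3 + 3z^2 + 3z

Multiply in GF(5)[z]: (z^3 + 3z^2 + 3z + 3)·(z^2) = z^5 + 3z^4 + 3z^3 + 3z^2.
Reduce using z^4 ≡ 2z^3 + 4z^2 + 3 (mod z^4 + 3z^3 + z^2 + 2).
Reduced: 2z^3 + 3z^2 + 3z.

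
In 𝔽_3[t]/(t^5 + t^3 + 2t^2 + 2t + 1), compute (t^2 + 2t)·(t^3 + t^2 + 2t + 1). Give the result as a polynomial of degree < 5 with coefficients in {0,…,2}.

2

Multiply in 𝔽_3[t]: (t^2 + 2t)·(t^3 + t^2 + 2t + 1) = t^5 + t^3 + 2t^2 + 2t.
Reduce using t^5 ≡ 2t^3 + t^2 + t + 2 (mod t^5 + t^3 + 2t^2 + 2t + 1).
Reduced: 2.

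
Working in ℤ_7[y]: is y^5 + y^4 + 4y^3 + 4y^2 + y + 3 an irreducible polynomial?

Write P(y) = y^5 + y^4 + 4y^3 + 4y^2 + y + 3.
Check for roots in ℤ_7: P(0) = 3; P(1) = 0 → root; P(2) = 3; P(3) = 5; P(4) = 4; P(5) = 4; P(6) = 2.
P(1) = 0, so (y − 1) divides P(y); P is reducible.

No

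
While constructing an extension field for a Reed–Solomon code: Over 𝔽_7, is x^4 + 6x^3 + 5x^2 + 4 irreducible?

Write f(x) = x^4 + 6x^3 + 5x^2 + 4.
Check for roots in 𝔽_7: f(0) = 4; f(1) = 2; f(2) = 4; f(3) = 5; f(4) = 3; f(5) = 6; f(6) = 4.
No roots, so no linear factors.
Degree-2 irreducible divisors: test the 21 monic irreducibles of degree 2 over GF(7).
None of them divide f (all give nonzero remainder).
No irreducible factor of degree ≤ 2 exists, so f is irreducible over GF(7).

Yes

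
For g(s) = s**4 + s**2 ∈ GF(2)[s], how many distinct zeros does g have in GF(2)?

2

Evaluate at each of the 2 elements of GF(2):
g(0) = 0 → root; g(1) = 0 → root.
Roots: {0, 1}.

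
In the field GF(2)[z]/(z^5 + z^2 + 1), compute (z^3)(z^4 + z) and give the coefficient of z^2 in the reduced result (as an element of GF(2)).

1

Multiply in GF(2)[z]: (z^3)·(z^4 + z) = z^7 + z^4.
Reduce using z^5 ≡ z^2 + 1 (mod z^5 + z^2 + 1).
Reduced: z^2.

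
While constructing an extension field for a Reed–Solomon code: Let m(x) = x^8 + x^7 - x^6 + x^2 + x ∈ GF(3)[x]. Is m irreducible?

Check for roots in GF(3): m(0) = 0 → root; m(1) = 0 → root; m(2) = 2.
m(0) = 0, so (x) divides m(x); m is reducible.

No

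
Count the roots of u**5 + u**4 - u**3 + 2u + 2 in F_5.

2

Write h(u) = u**5 + u**4 - u**3 + 2u + 2.
Evaluate at each of the 5 elements of F_5:
h(0) = 2; h(1) = 0 → root; h(2) = 1; h(3) = 0 → root; h(4) = 1.
Roots: {1, 3}.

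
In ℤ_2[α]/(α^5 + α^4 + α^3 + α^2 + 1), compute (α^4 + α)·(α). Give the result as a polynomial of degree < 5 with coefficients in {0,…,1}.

Multiply in ℤ_2[α]: (α^4 + α)·(α) = α^5 + α^2.
Reduce using α^5 ≡ α^4 + α^3 + α^2 + 1 (mod α^5 + α^4 + α^3 + α^2 + 1).
Reduced: α^4 + α^3 + 1.

α^4 + α^3 + 1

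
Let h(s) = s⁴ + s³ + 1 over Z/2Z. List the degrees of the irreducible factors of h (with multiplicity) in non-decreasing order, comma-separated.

Roots in Z/2Z: h(0) = 1; h(1) = 1.
Complete factorization: h(s) = (s⁴ + s³ + 1).
Factor degrees with multiplicity: 4 = 4.

4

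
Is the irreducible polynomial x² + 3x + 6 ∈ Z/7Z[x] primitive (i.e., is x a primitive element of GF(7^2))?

Write f(x) = x² + 3x + 6.
|GF(7^2)^×| = 7^2 − 1 = 48. Prime factorization: 48 = 2^4·3.
f is primitive ⇔ x has order 48 in GF(7)[x]/(f), i.e. x^(48/q) ≠ 1 for each prime q | 48.
x^(24) mod f = 6.
x^(16) mod f = 1
Since x^(16) = 1, the order of x divides 16 < 48; not primitive.

No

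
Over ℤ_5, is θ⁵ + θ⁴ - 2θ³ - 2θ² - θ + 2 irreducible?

Write h(θ) = θ⁵ + θ⁴ - 2θ³ - 2θ² - θ + 2.
Check for roots in ℤ_5: h(0) = 2; h(1) = 4; h(2) = 4; h(3) = 1; h(4) = 3.
No roots, so no linear factors.
Degree-2 irreducible divisors: test the 10 monic irreducibles of degree 2 over GF(5).
None of them divide h (all give nonzero remainder).
No irreducible factor of degree ≤ 2 exists, so h is irreducible over GF(5).

Yes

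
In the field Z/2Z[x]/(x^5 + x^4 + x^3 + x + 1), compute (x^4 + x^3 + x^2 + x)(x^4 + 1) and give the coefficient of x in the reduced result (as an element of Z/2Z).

0

Multiply in Z/2Z[x]: (x^4 + x^3 + x^2 + x)·(x^4 + 1) = x^8 + x^7 + x^6 + x^5 + x^4 + x^3 + x^2 + x.
Reduce using x^5 ≡ x^4 + x^3 + x + 1 (mod x^5 + x^4 + x^3 + x + 1).
Reduced: x^4 + x^3 + x^2 + 1.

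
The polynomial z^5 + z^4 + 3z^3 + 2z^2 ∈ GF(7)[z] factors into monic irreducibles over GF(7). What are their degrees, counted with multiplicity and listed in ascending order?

1, 1, 1, 2

Write f(z) = z^5 + z^4 + 3z^3 + 2z^2.
Linear factors from roots: (z), (z + 6).
Complete factorization: f(z) = (z + 6)·(z)^2·(z^2 + 2z + 5).
Factor degrees with multiplicity: 1 + 1 + 1 + 2 = 5.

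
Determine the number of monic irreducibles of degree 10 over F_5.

x^(5^10) − x is the product of all monic irreducibles of degree dividing 10; Möbius inversion gives N = (1/10) Σ μ(10/d)·5^d.
Divisors of 10: 1, 2, 5, 10; μ(10/d) for each: 1, -1, -1, 1.
Σ = 5^1 − 5^2 − 5^5 + 5^10 = 9762480.
N = 9762480/10 = 976248.

976248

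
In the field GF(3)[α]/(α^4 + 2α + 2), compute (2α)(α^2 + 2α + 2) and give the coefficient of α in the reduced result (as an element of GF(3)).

1

Multiply in GF(3)[α]: (2α)·(α^2 + 2α + 2) = 2α^3 + α^2 + α.
Reduced: 2α^3 + α^2 + α.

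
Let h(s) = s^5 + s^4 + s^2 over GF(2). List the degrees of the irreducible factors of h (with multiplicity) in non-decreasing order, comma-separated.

Roots in GF(2): h(0) = 0 → root; h(1) = 1.
Linear factors from roots: (s).
Complete factorization: h(s) = (s)^2·(s^3 + s^2 + 1).
Factor degrees with multiplicity: 1 + 1 + 3 = 5.

1, 1, 3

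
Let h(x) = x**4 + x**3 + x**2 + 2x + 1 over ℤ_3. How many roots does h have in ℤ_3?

2

Evaluate at each of the 3 elements of ℤ_3:
h(0) = 1; h(1) = 0 → root; h(2) = 0 → root.
Roots: {1, 2}.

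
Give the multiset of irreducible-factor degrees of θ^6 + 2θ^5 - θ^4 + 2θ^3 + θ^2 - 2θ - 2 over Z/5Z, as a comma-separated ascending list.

Write g(θ) = θ^6 + 2θ^5 - θ^4 + 2θ^3 + θ^2 - 2θ - 2.
Roots in Z/5Z: g(0) = 3; g(1) = 1; g(2) = 1; g(3) = 4; g(4) = 2.
Complete factorization: g(θ) = (θ^6 + 2θ^5 - θ^4 + 2θ^3 + θ^2 - 2θ - 2).
Factor degrees with multiplicity: 6 = 6.

6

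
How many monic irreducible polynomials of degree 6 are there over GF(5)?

x^(5^6) − x is the product of all monic irreducibles of degree dividing 6; Möbius inversion gives N = (1/6) Σ μ(6/d)·5^d.
Divisors of 6: 1, 2, 3, 6; μ(6/d) for each: 1, -1, -1, 1.
Σ = 5^1 − 5^2 − 5^3 + 5^6 = 15480.
N = 15480/6 = 2580.

2580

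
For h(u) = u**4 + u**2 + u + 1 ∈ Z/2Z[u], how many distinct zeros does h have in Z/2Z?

Evaluate at each of the 2 elements of Z/2Z:
h(0) = 1; h(1) = 0 → root.
Roots: {1}.

1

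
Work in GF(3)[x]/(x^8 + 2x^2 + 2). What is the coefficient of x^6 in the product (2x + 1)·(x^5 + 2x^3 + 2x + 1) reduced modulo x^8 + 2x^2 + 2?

Multiply in GF(3)[x]: (2x + 1)·(x^5 + 2x^3 + 2x + 1) = 2x^6 + x^5 + x^4 + 2x^3 + x^2 + x + 1.
Reduced: 2x^6 + x^5 + x^4 + 2x^3 + x^2 + x + 1.

2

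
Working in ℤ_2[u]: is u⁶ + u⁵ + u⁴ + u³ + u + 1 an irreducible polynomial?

No

Write m(u) = u⁶ + u⁵ + u⁴ + u³ + u + 1.
Check for roots in ℤ_2: m(0) = 1; m(1) = 0 → root.
m(1) = 0, so (u − 1) divides m(u); m is reducible.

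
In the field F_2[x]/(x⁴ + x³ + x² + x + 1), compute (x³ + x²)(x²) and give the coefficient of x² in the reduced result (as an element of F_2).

1

Multiply in F_2[x]: (x³ + x²)·(x²) = x⁵ + x⁴.
Reduce using x⁴ ≡ x³ + x² + x + 1 (mod x⁴ + x³ + x² + x + 1).
Reduced: x³ + x² + x.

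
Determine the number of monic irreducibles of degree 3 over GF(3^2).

240

x^(9^3) − x is the product of all monic irreducibles of degree dividing 3; Möbius inversion gives N = (1/3) Σ μ(3/d)·9^d.
Divisors of 3: 1, 3; μ(3/d) for each: -1, 1.
Σ = − 9^1 + 9^3 = 720.
N = 720/3 = 240.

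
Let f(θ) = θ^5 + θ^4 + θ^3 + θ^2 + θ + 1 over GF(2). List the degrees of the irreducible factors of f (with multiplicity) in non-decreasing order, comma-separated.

Roots in GF(2): f(0) = 1; f(1) = 0 → root.
Linear factors from roots: (θ + 1).
Complete factorization: f(θ) = (θ + 1)·(θ^2 + θ + 1)^2.
Factor degrees with multiplicity: 1 + 2 + 2 = 5.

1, 2, 2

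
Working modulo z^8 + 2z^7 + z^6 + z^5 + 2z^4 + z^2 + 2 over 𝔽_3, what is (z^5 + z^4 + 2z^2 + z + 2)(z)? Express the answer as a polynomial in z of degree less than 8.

Multiply in 𝔽_3[z]: (z^5 + z^4 + 2z^2 + z + 2)·(z) = z^6 + z^5 + 2z^3 + z^2 + 2z.
Reduced: z^6 + z^5 + 2z^3 + z^2 + 2z.

z^6 + z^5 + 2z^3 + z^2 + 2z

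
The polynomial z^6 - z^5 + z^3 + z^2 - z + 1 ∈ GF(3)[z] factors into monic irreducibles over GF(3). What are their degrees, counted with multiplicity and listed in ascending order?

6

Write f(z) = z^6 - z^5 + z^3 + z^2 - z + 1.
Roots in GF(3): f(0) = 1; f(1) = 2; f(2) = 1.
Complete factorization: f(z) = (z^6 - z^5 + z^3 + z^2 - z + 1).
Factor degrees with multiplicity: 6 = 6.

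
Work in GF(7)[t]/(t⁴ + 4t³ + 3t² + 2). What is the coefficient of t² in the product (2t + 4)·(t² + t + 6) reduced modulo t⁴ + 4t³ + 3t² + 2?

Multiply in GF(7)[t]: (2t + 4)·(t² + t + 6) = 2t³ + 6t² + 2t + 3.
Reduced: 2t³ + 6t² + 2t + 3.

6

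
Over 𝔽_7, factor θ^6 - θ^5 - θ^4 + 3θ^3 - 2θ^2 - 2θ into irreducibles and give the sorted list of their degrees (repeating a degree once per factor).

Write f(θ) = θ^6 - θ^5 - θ^4 + 3θ^3 - 2θ^2 - 2θ.
Linear factors from roots: (θ), (θ - 2), (θ - 3), (θ + 3).
Complete factorization: f(θ) = (θ)·(θ + 3)·(θ - 3)·(θ - 2)·(θ^2 + θ + 3).
Factor degrees with multiplicity: 1 + 1 + 1 + 1 + 2 = 6.

1, 1, 1, 1, 2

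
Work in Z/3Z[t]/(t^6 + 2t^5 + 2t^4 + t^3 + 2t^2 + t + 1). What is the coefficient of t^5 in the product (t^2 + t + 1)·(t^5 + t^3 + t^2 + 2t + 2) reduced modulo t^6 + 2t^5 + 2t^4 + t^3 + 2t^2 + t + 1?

Multiply in Z/3Z[t]: (t^2 + t + 1)·(t^5 + t^3 + t^2 + 2t + 2) = t^7 + t^6 + 2t^5 + 2t^4 + t^3 + 2t^2 + t + 2.
Reduce using t^6 ≡ t^5 + t^4 + 2t^3 + t^2 + 2t + 2 (mod t^6 + 2t^5 + 2t^4 + t^3 + 2t^2 + t + 1).
Reduced: 2t^5 + t.

2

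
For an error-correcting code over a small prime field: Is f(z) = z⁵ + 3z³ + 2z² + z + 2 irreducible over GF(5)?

Check for roots in GF(5): f(0) = 2; f(1) = 4; f(2) = 3; f(3) = 2; f(4) = 4.
No roots, so no linear factors.
Degree-2 irreducible divisors: test the 10 monic irreducibles of degree 2 over GF(5).
None of them divide f (all give nonzero remainder).
No irreducible factor of degree ≤ 2 exists, so f is irreducible over GF(5).

Yes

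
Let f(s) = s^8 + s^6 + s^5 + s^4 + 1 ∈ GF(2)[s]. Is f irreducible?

Check for roots in GF(2): f(0) = 1; f(1) = 1.
No roots, so no linear factors.
Monic irreducibles of degree 2 over GF(2): s^2 + s + 1.
None of them divide f (all give nonzero remainder).
Monic irreducibles of degree 3 over GF(2): s^3 + s + 1, s^3 + s^2 + 1.
None of them divide f (all give nonzero remainder).
Monic irreducibles of degree 4 over GF(2): s^4 + s + 1, s^4 + s^3 + 1, s^4 + s^3 + s^2 + s + 1.
None of them divide f (all give nonzero remainder).
No irreducible factor of degree ≤ 4 exists, so f is irreducible over GF(2).

Yes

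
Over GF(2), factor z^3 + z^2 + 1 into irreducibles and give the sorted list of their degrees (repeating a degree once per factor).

Write g(z) = z^3 + z^2 + 1.
Roots in GF(2): g(0) = 1; g(1) = 1.
Complete factorization: g(z) = (z^3 + z^2 + 1).
Factor degrees with multiplicity: 3 = 3.

3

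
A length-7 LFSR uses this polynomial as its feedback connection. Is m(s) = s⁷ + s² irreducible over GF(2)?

No

Check for roots in GF(2): m(0) = 0 → root; m(1) = 0 → root.
m(0) = 0, so (s) divides m(s); m is reducible.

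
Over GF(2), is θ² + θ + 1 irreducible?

Yes

Write m(θ) = θ² + θ + 1.
Check for roots in GF(2): m(0) = 1; m(1) = 1.
No roots. A degree-2 polynomial over a field with no linear factor is irreducible.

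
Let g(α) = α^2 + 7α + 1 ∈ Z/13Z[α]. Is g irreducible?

Check each element of Z/13Z for a root: g(0)=1, g(1)=9, g(2)=6, g(3)=5, g(4)=6, g(5)=9, g(6)=1, g(7)=8, g(8)=4, g(9)=2, g(10)=2, g(11)=4, g(12)=8.
No roots. A degree-2 polynomial over a field with no linear factor is irreducible.

Yes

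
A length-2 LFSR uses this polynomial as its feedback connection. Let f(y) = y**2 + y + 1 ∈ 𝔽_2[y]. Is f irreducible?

Yes

Check for roots in 𝔽_2: f(0) = 1; f(1) = 1.
No roots. A degree-2 polynomial over a field with no linear factor is irreducible.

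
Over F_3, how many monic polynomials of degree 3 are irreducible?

8

By the necklace-counting formula, N_3(3) = (1/3) Σ_{d|3} μ(3/d)·3^d.
Divisors of 3: 1, 3; μ(3/d) for each: -1, 1.
Σ = − 3^1 + 3^3 = 24.
N = 24/3 = 8.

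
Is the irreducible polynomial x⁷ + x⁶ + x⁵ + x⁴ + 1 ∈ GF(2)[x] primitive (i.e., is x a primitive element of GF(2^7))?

Write f(x) = x⁷ + x⁶ + x⁵ + x⁴ + 1.
|GF(2^7)^×| = 2^7 − 1 = 127. Prime factorization: 127 = 127.
f is primitive ⇔ x has order 127 in GF(2)[x]/(f), i.e. x^(127/q) ≠ 1 for each prime q | 127.
x^(1) mod f = x.
None equal 1, so x has full order 127; f is primitive.

Yes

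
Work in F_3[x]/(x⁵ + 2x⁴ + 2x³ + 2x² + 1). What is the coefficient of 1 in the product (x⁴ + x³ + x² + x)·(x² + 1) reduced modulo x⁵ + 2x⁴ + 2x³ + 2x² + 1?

Multiply in F_3[x]: (x⁴ + x³ + x² + x)·(x² + 1) = x⁶ + x⁵ + 2x⁴ + 2x³ + x² + x.
Reduce using x⁵ ≡ x⁴ + x³ + x² + 2 (mod x⁵ + 2x⁴ + 2x³ + 2x² + 1).
Reduced: 2x⁴ + 2x³ + 1.

1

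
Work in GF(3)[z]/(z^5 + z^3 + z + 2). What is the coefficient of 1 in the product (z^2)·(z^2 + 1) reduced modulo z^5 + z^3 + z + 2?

0

Multiply in GF(3)[z]: (z^2)·(z^2 + 1) = z^4 + z^2.
Reduced: z^4 + z^2.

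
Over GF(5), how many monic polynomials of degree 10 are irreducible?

976248

By the necklace-counting formula, N_5(10) = (1/10) Σ_{d|10} μ(10/d)·5^d.
Divisors of 10: 1, 2, 5, 10; μ(10/d) for each: 1, -1, -1, 1.
Σ = 5^1 − 5^2 − 5^5 + 5^10 = 9762480.
N = 9762480/10 = 976248.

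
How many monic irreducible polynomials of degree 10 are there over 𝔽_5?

976248

x^(5^10) − x is the product of all monic irreducibles of degree dividing 10; Möbius inversion gives N = (1/10) Σ μ(10/d)·5^d.
Divisors of 10: 1, 2, 5, 10; μ(10/d) for each: 1, -1, -1, 1.
Σ = 5^1 − 5^2 − 5^5 + 5^10 = 9762480.
N = 9762480/10 = 976248.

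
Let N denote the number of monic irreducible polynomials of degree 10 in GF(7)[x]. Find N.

The number of monic irreducibles of degree 10 over GF(7) is (1/10)·Σ_{d∣10} μ(10/d) 7^d.
Divisors of 10: 1, 2, 5, 10; μ(10/d) for each: 1, -1, -1, 1.
Σ = 7^1 − 7^2 − 7^5 + 7^10 = 282458400.
N = 282458400/10 = 28245840.

28245840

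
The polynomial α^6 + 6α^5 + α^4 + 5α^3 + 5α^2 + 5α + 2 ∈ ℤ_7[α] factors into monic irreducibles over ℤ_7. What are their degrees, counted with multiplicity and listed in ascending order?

1, 1, 1, 3

Write f(α) = α^6 + 6α^5 + α^4 + 5α^3 + 5α^2 + 5α + 2.
Linear factors from roots: (α + 2), (α + 1).
Complete factorization: f(α) = (α + 1)·(α + 2)^2·(α^3 + α^2 + 2α + 4).
Factor degrees with multiplicity: 1 + 1 + 1 + 3 = 6.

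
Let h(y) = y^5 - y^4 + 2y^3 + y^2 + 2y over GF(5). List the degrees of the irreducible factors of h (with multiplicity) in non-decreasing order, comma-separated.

Roots in GF(5): h(0) = 0 → root; h(1) = 0 → root; h(2) = 0 → root; h(3) = 1; h(4) = 0 → root.
Linear factors from roots: (y), (y - 1), (y - 2), (y + 1).
Complete factorization: h(y) = (y)·(y - 2)·(y - 1)·(y + 1)^2.
Factor degrees with multiplicity: 1 + 1 + 1 + 1 + 1 = 5.

1, 1, 1, 1, 1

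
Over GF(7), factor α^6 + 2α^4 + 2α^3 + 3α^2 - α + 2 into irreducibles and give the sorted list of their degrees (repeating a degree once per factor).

Write h(α) = α^6 + 2α^4 + 2α^3 + 3α^2 - α + 2.
Linear factors from roots: (α + 1).
Complete factorization: h(α) = (α + 1)·(α^2 + 2α - 2)·(α^3 - 3α^2 - 3α - 1).
Factor degrees with multiplicity: 1 + 2 + 3 = 6.

1, 2, 3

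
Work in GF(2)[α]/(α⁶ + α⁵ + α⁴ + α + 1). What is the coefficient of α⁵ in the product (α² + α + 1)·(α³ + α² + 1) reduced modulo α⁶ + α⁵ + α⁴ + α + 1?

1

Multiply in GF(2)[α]: (α² + α + 1)·(α³ + α² + 1) = α⁵ + α + 1.
Reduced: α⁵ + α + 1.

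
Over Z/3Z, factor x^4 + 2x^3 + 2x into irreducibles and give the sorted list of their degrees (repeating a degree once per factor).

1, 1, 2

Write h(x) = x^4 + 2x^3 + 2x.
Roots in Z/3Z: h(0) = 0 → root; h(1) = 2; h(2) = 0 → root.
Linear factors from roots: (x), (x + 1).
Complete factorization: h(x) = (x)·(x + 1)·(x^2 + x + 2).
Factor degrees with multiplicity: 1 + 1 + 2 = 4.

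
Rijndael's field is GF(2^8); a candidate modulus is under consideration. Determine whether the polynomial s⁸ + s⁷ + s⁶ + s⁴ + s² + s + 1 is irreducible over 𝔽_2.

Write f(s) = s⁸ + s⁷ + s⁶ + s⁴ + s² + s + 1.
Check for roots in 𝔽_2: f(0) = 1; f(1) = 1.
No roots, so no linear factors.
Monic irreducibles of degree 2 over GF(2): s² + s + 1.
None of them divide f (all give nonzero remainder).
Monic irreducibles of degree 3 over GF(2): s³ + s + 1, s³ + s² + 1.
None of them divide f (all give nonzero remainder).
Monic irreducibles of degree 4 over GF(2): s⁴ + s + 1, s⁴ + s³ + 1, s⁴ + s³ + s² + s + 1.
None of them divide f (all give nonzero remainder).
No irreducible factor of degree ≤ 4 exists, so f is irreducible over GF(2).

Yes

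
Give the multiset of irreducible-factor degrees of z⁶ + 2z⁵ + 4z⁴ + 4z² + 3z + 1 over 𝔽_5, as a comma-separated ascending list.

1, 1, 1, 1, 2

Write h(z) = z⁶ + 2z⁵ + 4z⁴ + 4z² + 3z + 1.
Roots in 𝔽_5: h(0) = 1; h(1) = 0 → root; h(2) = 0 → root; h(3) = 0 → root; h(4) = 0 → root.
Linear factors from roots: (z + 4), (z + 3), (z + 2), (z + 1).
Complete factorization: h(z) = (z + 1)·(z + 2)·(z + 3)·(z + 4)·(z² + 2z + 4).
Factor degrees with multiplicity: 1 + 1 + 1 + 1 + 2 = 6.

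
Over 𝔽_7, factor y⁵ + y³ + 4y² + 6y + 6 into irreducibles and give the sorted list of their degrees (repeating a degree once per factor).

Write h(y) = y⁵ + y³ + 4y² + 6y + 6.
Complete factorization: h(y) = (y² + 4y + 5)·(y³ + 3y² + 5y + 4).
Factor degrees with multiplicity: 2 + 3 = 5.

2, 3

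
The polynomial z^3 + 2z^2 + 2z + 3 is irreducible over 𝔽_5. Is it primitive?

Write f(z) = z^3 + 2z^2 + 2z + 3.
|GF(5^3)^×| = 5^3 − 1 = 124. Prime factorization: 124 = 2^2·31.
f is primitive ⇔ z has order 124 in GF(5)[z]/(f), i.e. z^(124/q) ≠ 1 for each prime q | 124.
z^(62) mod f = 4.
z^(4) mod f = 2z^2 + z + 1.
None equal 1, so z has full order 124; f is primitive.

Yes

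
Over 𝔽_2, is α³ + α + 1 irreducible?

Write g(α) = α³ + α + 1.
Check for roots in 𝔽_2: g(0) = 1; g(1) = 1.
No roots. A degree-3 polynomial over a field with no linear factor is irreducible.

Yes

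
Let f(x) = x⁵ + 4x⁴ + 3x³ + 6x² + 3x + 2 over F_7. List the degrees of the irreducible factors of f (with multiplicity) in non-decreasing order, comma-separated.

1, 2, 2

Linear factors from roots: (x + 2).
Complete factorization: f(x) = (x + 2)·(x² + 4)·(x² + 2x + 2).
Factor degrees with multiplicity: 1 + 2 + 2 = 5.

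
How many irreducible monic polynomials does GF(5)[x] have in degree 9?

By the necklace-counting formula, N_5(9) = (1/9) Σ_{d|9} μ(9/d)·5^d.
Divisors of 9: 1, 3, 9; μ(9/d) for each: 0, -1, 1.
Σ = − 5^3 + 5^9 = 1953000.
N = 1953000/9 = 217000.

217000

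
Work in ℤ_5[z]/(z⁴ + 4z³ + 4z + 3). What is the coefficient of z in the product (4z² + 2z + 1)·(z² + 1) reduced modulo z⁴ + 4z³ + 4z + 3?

1

Multiply in ℤ_5[z]: (4z² + 2z + 1)·(z² + 1) = 4z⁴ + 2z³ + 2z + 1.
Reduce using z⁴ ≡ z³ + z + 2 (mod z⁴ + 4z³ + 4z + 3).
Reduced: z³ + z + 4.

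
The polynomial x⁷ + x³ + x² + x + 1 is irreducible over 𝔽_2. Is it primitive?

Write f(x) = x⁷ + x³ + x² + x + 1.
|GF(2^7)^×| = 2^7 − 1 = 127. Prime factorization: 127 = 127.
f is primitive ⇔ x has order 127 in GF(2)[x]/(f), i.e. x^(127/q) ≠ 1 for each prime q | 127.
x^(1) mod f = x.
None equal 1, so x has full order 127; f is primitive.

Yes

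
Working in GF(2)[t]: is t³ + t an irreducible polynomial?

No

Write g(t) = t³ + t.
Check for roots in GF(2): g(0) = 0 → root; g(1) = 0 → root.
g(0) = 0, so (t) divides g(t); g is reducible.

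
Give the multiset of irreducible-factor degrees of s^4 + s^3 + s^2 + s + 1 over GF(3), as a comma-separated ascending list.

4

Write h(s) = s^4 + s^3 + s^2 + s + 1.
Roots in GF(3): h(0) = 1; h(1) = 2; h(2) = 1.
Complete factorization: h(s) = (s^4 + s^3 + s^2 + s + 1).
Factor degrees with multiplicity: 4 = 4.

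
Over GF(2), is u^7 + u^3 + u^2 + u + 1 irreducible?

Write g(u) = u^7 + u^3 + u^2 + u + 1.
Check for roots in GF(2): g(0) = 1; g(1) = 1.
No roots, so no linear factors.
Monic irreducibles of degree 2 over GF(2): u^2 + u + 1.
None of them divide g (all give nonzero remainder).
Monic irreducibles of degree 3 over GF(2): u^3 + u + 1, u^3 + u^2 + 1.
None of them divide g (all give nonzero remainder).
No irreducible factor of degree ≤ 3 exists, so g is irreducible over GF(2).

Yes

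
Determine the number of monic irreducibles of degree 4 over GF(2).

3

x^(2^4) − x is the product of all monic irreducibles of degree dividing 4; Möbius inversion gives N = (1/4) Σ μ(4/d)·2^d.
Divisors of 4: 1, 2, 4; μ(4/d) for each: 0, -1, 1.
Σ = − 2^2 + 2^4 = 12.
N = 12/4 = 3.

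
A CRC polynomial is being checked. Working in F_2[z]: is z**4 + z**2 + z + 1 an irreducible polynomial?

Write P(z) = z**4 + z**2 + z + 1.
Check for roots in F_2: P(0) = 1; P(1) = 0 → root.
P(1) = 0, so (z − 1) divides P(z); P is reducible.

No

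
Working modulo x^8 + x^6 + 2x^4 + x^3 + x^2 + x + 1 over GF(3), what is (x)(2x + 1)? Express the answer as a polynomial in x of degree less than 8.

2x^2 + x

Multiply in GF(3)[x]: (x)·(2x + 1) = 2x^2 + x.
Reduced: 2x^2 + x.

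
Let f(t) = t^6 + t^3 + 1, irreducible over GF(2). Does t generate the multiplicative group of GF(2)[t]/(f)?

No

|GF(2^6)^×| = 2^6 − 1 = 63. Prime factorization: 63 = 3^2·7.
f is primitive ⇔ t has order 63 in GF(2)[t]/(f), i.e. t^(63/q) ≠ 1 for each prime q | 63.
t^(21) mod f = t^3.
t^(9) mod f = 1
Since t^(9) = 1, the order of t divides 9 < 63; not primitive.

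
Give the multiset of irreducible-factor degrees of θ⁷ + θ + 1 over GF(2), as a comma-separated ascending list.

Write h(θ) = θ⁷ + θ + 1.
Roots in GF(2): h(0) = 1; h(1) = 1.
Complete factorization: h(θ) = (θ⁷ + θ + 1).
Factor degrees with multiplicity: 7 = 7.

7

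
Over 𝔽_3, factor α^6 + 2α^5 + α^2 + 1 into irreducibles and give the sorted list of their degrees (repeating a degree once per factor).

3, 3

Write h(α) = α^6 + 2α^5 + α^2 + 1.
Roots in 𝔽_3: h(0) = 1; h(1) = 2; h(2) = 1.
Complete factorization: h(α) = (α^3 + 2α + 1)·(α^3 + 2α^2 + α + 1).
Factor degrees with multiplicity: 3 + 3 = 6.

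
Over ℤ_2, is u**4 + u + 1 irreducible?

Yes

Write g(u) = u**4 + u + 1.
Check for roots in ℤ_2: g(0) = 1; g(1) = 1.
No roots, so no linear factors.
Monic irreducibles of degree 2 over GF(2): u**2 + u + 1.
None of them divide g (all give nonzero remainder).
No irreducible factor of degree ≤ 2 exists, so g is irreducible over GF(2).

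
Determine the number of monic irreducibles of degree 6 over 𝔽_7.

19544

Gauss's count: N_{7}(6) = (1/6) Σ_{d|6} μ(6/d)·7^d.
Divisors of 6: 1, 2, 3, 6; μ(6/d) for each: 1, -1, -1, 1.
Σ = 7^1 − 7^2 − 7^3 + 7^6 = 117264.
N = 117264/6 = 19544.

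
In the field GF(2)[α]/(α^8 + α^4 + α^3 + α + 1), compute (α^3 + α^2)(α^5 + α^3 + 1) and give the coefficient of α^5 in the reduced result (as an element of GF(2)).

Multiply in GF(2)[α]: (α^3 + α^2)·(α^5 + α^3 + 1) = α^8 + α^7 + α^6 + α^5 + α^3 + α^2.
Reduce using α^8 ≡ α^4 + α^3 + α + 1 (mod α^8 + α^4 + α^3 + α + 1).
Reduced: α^7 + α^6 + α^5 + α^4 + α^2 + α + 1.

1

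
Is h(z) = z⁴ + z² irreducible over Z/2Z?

Check for roots in Z/2Z: h(0) = 0 → root; h(1) = 0 → root.
h(0) = 0, so (z) divides h(z); h is reducible.

No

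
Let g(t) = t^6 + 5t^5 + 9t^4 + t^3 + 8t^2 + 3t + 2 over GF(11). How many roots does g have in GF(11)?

Evaluate at each of the 11 elements of GF(11):
g(0) = 2; g(1) = 7; g(2) = 9; g(3) = 0 → root; g(4) = 0 → root; g(5) = 4; g(6) = 0 → root; g(7) = 3; g(8) = 6; g(9) = 2; g(10) = 0 → root.
Roots: {3, 4, 6, 10}.

4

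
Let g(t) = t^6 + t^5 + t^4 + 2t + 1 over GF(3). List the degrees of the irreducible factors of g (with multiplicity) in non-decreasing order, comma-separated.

1, 1, 1, 3

Roots in GF(3): g(0) = 1; g(1) = 0 → root; g(2) = 0 → root.
Linear factors from roots: (t + 2), (t + 1).
Complete factorization: g(t) = (t + 2)·(t + 1)^2·(t^3 + 2t + 2).
Factor degrees with multiplicity: 1 + 1 + 1 + 3 = 6.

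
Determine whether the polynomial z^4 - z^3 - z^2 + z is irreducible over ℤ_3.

Write g(z) = z^4 - z^3 - z^2 + z.
Check for roots in ℤ_3: g(0) = 0 → root; g(1) = 0 → root; g(2) = 0 → root.
g(0) = 0, so (z) divides g(z); g is reducible.

No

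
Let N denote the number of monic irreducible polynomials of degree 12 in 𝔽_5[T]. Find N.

20343700

x^(5^12) − x is the product of all monic irreducibles of degree dividing 12; Möbius inversion gives N = (1/12) Σ μ(12/d)·5^d.
Divisors of 12: 1, 2, 3, 4, 6, 12; μ(12/d) for each: 0, 1, 0, -1, -1, 1.
Σ = 5^2 − 5^4 − 5^6 + 5^12 = 244124400.
N = 244124400/12 = 20343700.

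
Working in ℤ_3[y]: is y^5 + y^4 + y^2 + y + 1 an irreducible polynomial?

Yes

Write g(y) = y^5 + y^4 + y^2 + y + 1.
Check for roots in ℤ_3: g(0) = 1; g(1) = 2; g(2) = 1.
No roots, so no linear factors.
Monic irreducibles of degree 2 over GF(3): y^2 + 1, y^2 + y + 2, y^2 + 2y + 2.
None of them divide g (all give nonzero remainder).
No irreducible factor of degree ≤ 2 exists, so g is irreducible over GF(3).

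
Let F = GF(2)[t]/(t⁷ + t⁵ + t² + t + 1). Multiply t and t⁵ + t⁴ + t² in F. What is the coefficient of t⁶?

1

Multiply in GF(2)[t]: (t)·(t⁵ + t⁴ + t²) = t⁶ + t⁵ + t³.
Reduced: t⁶ + t⁵ + t³.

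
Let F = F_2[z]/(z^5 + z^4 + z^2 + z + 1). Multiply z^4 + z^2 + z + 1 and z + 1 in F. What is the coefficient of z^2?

1

Multiply in F_2[z]: (z^4 + z^2 + z + 1)·(z + 1) = z^5 + z^4 + z^3 + 1.
Reduce using z^5 ≡ z^4 + z^2 + z + 1 (mod z^5 + z^4 + z^2 + z + 1).
Reduced: z^3 + z^2 + z.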